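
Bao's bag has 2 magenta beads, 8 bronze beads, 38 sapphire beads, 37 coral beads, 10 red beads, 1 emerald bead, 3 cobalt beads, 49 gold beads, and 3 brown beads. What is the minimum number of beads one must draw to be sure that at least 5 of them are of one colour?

30

An adversary could hand out at most 4 beads per colour (4 colours run out sooner): 2 + 4 + 4 + 4 + 4 + 1 + 3 + 4 + 3 = 29 beads and still no colour has 5.
By the pigeonhole principle, one more bead lands in a colour already at 4, so 30 draws are enough and 29 are not.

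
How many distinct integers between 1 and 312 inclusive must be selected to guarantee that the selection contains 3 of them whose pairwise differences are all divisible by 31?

63

Integers whose pairwise differences are multiples of 31 are exactly those sharing a remainder mod 31. Pigeonhole: the 31 residue classes mod 31 are the pigeonholes.
With 62 integers one could put 2 in each residue class and have no class reach 3.
The 63rd integer pushes some class to 3, so 31·2 + 1 = 63.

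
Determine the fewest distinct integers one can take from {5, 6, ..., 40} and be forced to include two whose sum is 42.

A set avoiding the sum 42 can contain at most one of each pair {x, 42−x}, plus the 4 elements whose complement lies outside the range or equal to its own complement.
The integers 21, …, 40 (20 of them) are such a set: any two sum to at least 21+22 = 43 > 42.
Any 21st integer completes one of the 16 pairs, so 21 choices force a sum of 42.

21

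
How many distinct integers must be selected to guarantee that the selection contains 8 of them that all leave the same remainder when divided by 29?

Pigeonhole: the 29 residue classes mod 29 are the pigeonholes.
With 203 integers one could put 7 in each residue class and have no class reach 8.
The 204th integer pushes some class to 8, so 29·7 + 1 = 204.

204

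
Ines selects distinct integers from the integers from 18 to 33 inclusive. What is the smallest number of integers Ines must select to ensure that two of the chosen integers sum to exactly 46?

Group the elements by complementary pair {x, 46−x}: {18,28}, {19,27}, {20,26}, …, giving 5 two-element pairs, the single value 23 (it cannot pair with itself since the integers are distinct), and 5 integers whose partner 46−x falls outside [18,33].
Pigeonhole: treating each of those 11 groups as a pigeonhole, one can pick one integer per group — 11 integers — with no two summing to 46.
The 12th integer lands in an occupied pair, forcing a sum of 46.

12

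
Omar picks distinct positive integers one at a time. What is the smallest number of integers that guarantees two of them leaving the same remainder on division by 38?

39

By pigeonhole, the 38 residue classes mod 38 are the pigeonholes.
With 38 integers one could put 1 in each residue class and have no class reach 2.
The 39th integer pushes some class to 2, so 38·1 + 1 = 39.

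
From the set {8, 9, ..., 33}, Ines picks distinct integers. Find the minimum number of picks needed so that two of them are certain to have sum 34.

A set avoiding the sum 34 can contain at most one of each pair {x, 34−x}, plus the 8 elements whose complement lies outside the range or equal to its own complement.
The integers 17, …, 33 (17 of them) are such a set: any two sum to at least 17+18 = 35 > 34.
Any 18th integer completes one of the 9 pairs, so 18 choices force a sum of 34.

18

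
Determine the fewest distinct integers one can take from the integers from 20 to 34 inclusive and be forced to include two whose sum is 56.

Two chosen integers sum to 56 exactly when both halves of some pair {x, 56−x} with 22 ≤ x ≤ 56−x ≤ 34 are chosen — 6 such pairs.
The remaining 3 elements (those with no distinct partner in range) can never complete a 56-sum, so the worst case takes all of them and one from each pair: 3 + 6 = 9.
By pigeonhole, the 10th integer has to be the second member of some pair, so 9 + 1 = 10.

10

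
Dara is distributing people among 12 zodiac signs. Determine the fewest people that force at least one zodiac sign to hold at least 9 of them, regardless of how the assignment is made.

With 96 people one could put exactly 8 in each of the 12 zodiac signs, and no zodiac sign would reach 9.
One more person must land in a zodiac sign that already has 8, giving it 9.
So 12 × 8 + 1 = 97 people are required.

97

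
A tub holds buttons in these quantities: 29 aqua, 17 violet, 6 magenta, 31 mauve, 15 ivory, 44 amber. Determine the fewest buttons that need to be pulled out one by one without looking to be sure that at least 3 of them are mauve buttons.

In the worst case for collecting mauve buttons, every non-mauve button comes out first.
There are 29 + 17 + 6 + 15 + 44 = 111 non-mauve buttons altogether.
After those, each further button must be mauve, so 111 + 3 = 114 draws guarantee 3 mauve buttons.

114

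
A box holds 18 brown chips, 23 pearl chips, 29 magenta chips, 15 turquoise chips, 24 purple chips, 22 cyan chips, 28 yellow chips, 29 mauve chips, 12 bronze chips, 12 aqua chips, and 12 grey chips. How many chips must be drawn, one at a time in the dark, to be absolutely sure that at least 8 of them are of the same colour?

78

An adversary could hand out at most 7 chips per colour: 7 + 7 + 7 + 7 + 7 + 7 + 7 + 7 + 7 + 7 + 7 = 77 chips and still no colour has 8.
Pigeonhole: one more chip lands in a colour already at 7, so 78 draws are enough and 77 are not.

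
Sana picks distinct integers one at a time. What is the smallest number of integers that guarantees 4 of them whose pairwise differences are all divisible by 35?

106

Integers whose pairwise differences are multiples of 35 are exactly those sharing a remainder mod 35. The 35 residue classes mod 35 are the pigeonholes.
With 105 integers one could put 3 in each residue class and have no class reach 4.
The 106th integer pushes some class to 4, so 35·3 + 1 = 106.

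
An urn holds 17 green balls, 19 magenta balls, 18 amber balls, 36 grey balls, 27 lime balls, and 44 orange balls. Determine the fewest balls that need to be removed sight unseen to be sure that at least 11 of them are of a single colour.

61

An adversary could hand out at most 10 balls per colour: 10 + 10 + 10 + 10 + 10 + 10 = 60 balls and still no colour has 11.
By the pigeonhole principle, one more ball lands in a colour already at 10, so 61 draws are enough and 60 are not.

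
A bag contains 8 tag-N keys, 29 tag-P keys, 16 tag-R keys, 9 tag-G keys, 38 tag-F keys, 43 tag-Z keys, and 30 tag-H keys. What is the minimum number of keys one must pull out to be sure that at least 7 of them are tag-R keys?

164

In the worst case for collecting tag-R keys, every non-tag-R key comes out first.
There are 8 + 29 + 9 + 38 + 43 + 30 = 157 non-tag-R keys altogether.
After those, each further key must be tag-R, so 157 + 7 = 164 draws guarantee 7 tag-R keys.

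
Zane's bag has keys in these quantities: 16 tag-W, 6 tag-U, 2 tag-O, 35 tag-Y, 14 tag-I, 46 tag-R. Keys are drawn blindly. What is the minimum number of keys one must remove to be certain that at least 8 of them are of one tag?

37

By pigeonhole, put each drawn key into a box by tag. The largest draw with every box below 8 takes min(count, 7) from each tag; tags with fewer than 7 contribute all they have.
Σ min(cᵢ, 7) = 7 + 6 + 2 + 7 + 7 + 7 = 36.
Draw number 36 + 1 = 37 must push one box to 8.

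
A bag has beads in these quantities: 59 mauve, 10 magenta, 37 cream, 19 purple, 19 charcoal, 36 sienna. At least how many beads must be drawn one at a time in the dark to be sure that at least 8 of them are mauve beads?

In the worst case for collecting mauve beads, every non-mauve bead comes out first.
There are 10 + 37 + 19 + 19 + 36 = 121 non-mauve beads altogether.
After those, each further bead must be mauve, so 121 + 8 = 129 draws guarantee 8 mauve beads.

129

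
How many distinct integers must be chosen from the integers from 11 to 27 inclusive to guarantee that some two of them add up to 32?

13

Two chosen integers sum to 32 exactly when both halves of some pair {x, 32−x} with 11 ≤ x ≤ 32−x ≤ 21 are chosen — 5 such pairs.
The remaining 7 elements (those with no distinct partner in range) can never complete a 32-sum, so the worst case takes all of them and one from each pair: 7 + 5 = 12.
The 13th integer has to be the second member of some pair, so 12 + 1 = 13.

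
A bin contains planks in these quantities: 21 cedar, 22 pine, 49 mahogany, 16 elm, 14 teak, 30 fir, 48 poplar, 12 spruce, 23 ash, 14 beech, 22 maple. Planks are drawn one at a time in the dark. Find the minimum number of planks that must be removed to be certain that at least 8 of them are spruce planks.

In the worst case for collecting spruce planks, every non-spruce plank comes out first.
There are 21 + 22 + 49 + 16 + 14 + 30 + 48 + 23 + 14 + 22 = 259 non-spruce planks altogether.
After those, each further plank must be spruce, so 259 + 8 = 267 draws guarantee 8 spruce planks.

267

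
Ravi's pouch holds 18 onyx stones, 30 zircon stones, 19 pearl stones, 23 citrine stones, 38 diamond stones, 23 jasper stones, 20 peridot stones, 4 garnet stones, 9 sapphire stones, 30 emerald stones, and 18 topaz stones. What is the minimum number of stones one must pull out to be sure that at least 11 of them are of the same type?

An adversary could hand out at most 10 stones per type (garnet, sapphire run out sooner): 10 + 10 + 10 + 10 + 10 + 10 + 10 + 4 + 9 + 10 + 10 = 103 stones and still no type has 11.
One more stone lands in a type already at 10, so 104 draws are enough and 103 are not.

104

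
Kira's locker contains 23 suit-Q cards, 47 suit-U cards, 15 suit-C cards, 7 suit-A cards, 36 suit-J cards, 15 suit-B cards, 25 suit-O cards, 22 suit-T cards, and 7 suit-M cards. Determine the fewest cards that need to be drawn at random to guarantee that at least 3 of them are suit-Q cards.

In the worst case for collecting suit-Q cards, every non-suit-Q card comes out first.
There are 47 + 15 + 7 + 36 + 15 + 25 + 22 + 7 = 174 non-suit-Q cards altogether.
After those, each further card must be suit-Q, so 174 + 3 = 177 draws guarantee 3 suit-Q cards.

177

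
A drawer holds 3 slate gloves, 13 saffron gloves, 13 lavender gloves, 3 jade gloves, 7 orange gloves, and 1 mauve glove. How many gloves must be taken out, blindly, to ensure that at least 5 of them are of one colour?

20

The 6 colours are the holes; the gloves drawn are the pigeons.
To avoid 5 of any one colour, the worst case takes at most 4 of each colour, or every glove of a colour that has fewer than 4.
That gives 3 + 4 + 4 + 3 + 4 + 1 = 19 gloves with no colour reaching 5.
The next glove forces some colour to 5, so 19 + 1 = 20.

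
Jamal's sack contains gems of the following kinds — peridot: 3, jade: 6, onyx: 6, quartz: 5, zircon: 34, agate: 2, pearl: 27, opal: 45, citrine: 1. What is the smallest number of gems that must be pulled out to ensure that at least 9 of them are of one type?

48

Pigeonhole: the 9 types are the holes; the gems drawn are the pigeons.
To avoid 9 of any one type, the worst case takes at most 8 of each type, or every gem of a type that has fewer than 8.
That gives 3 + 6 + 6 + 5 + 8 + 2 + 8 + 8 + 1 = 47 gems with no type reaching 9.
The next gem forces some type to 9, so 47 + 1 = 48.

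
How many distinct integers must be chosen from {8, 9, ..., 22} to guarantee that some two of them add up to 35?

Group the elements by complementary pair {x, 35−x}: {13,22}, {14,21}, {15,20}, …, giving 5 two-element pairs and 5 integers whose partner 35−x falls outside [8,22].
Treating each of those 10 groups as a pigeonhole, one can pick one integer per group — 10 integers — with no two summing to 35.
The 11th integer lands in an occupied pair, forcing a sum of 35.

11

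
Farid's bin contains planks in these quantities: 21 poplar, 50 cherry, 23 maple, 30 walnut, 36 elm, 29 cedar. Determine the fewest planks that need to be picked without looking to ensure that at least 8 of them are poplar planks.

In the worst case for collecting poplar planks, every non-poplar plank comes out first.
There are 50 + 23 + 30 + 36 + 29 = 168 non-poplar planks altogether.
After those, each further plank must be poplar, so 168 + 8 = 176 draws guarantee 8 poplar planks.

176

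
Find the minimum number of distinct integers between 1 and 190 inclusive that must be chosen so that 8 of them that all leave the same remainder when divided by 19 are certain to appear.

By the pigeonhole principle, the 19 residue classes mod 19 are the pigeonholes.
With 133 integers one could put 7 in each residue class and have no class reach 8.
The 134th integer pushes some class to 8, so 19·7 + 1 = 134.

134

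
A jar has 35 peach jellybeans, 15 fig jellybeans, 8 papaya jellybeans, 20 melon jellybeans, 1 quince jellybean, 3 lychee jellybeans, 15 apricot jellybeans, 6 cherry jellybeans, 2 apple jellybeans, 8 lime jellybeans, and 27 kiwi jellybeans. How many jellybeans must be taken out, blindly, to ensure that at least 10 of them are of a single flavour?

Put each drawn jellybean into a box by flavour. The largest draw with every box below 10 takes min(count, 9) from each flavour; flavours with fewer than 9 contribute all they have.
Σ min(cᵢ, 9) = 9 + 9 + 8 + 9 + 1 + 3 + 9 + 6 + 2 + 8 + 9 = 73.
Draw number 73 + 1 = 74 must push one box to 10.

74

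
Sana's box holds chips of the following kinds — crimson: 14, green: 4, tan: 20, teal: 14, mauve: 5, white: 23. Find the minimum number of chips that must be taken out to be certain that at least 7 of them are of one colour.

The 6 colours are the holes; the chips drawn are the pigeons.
To avoid 7 of any one colour, the worst case takes at most 6 of each colour, or every chip of a colour that has fewer than 6.
That gives 6 + 4 + 6 + 6 + 5 + 6 = 33 chips with no colour reaching 7.
The next chip forces some colour to 7, so 33 + 1 = 34.

34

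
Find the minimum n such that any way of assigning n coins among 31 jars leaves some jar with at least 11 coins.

311

With 310 coins one could put exactly 10 in each of the 31 jars, and no jar would reach 11.
Pigeonhole: one more coin must land in a jar that already has 10, giving it 11.
So 31 × 10 + 1 = 311 coins are required.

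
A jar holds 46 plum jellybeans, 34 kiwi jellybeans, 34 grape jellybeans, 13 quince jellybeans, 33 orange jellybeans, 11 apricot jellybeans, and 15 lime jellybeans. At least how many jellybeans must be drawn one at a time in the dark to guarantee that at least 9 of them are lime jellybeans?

180

In the worst case for collecting lime jellybeans, every non-lime jellybean comes out first.
There are 46 + 34 + 34 + 13 + 33 + 11 = 171 non-lime jellybeans altogether.
After those, each further jellybean must be lime, so 171 + 9 = 180 draws guarantee 9 lime jellybeans.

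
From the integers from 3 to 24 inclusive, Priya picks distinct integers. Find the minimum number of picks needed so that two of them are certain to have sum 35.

A set avoiding the sum 35 can contain at most one of each pair {x, 35−x}, plus the 8 elements whose complement lies outside the range.
The integers 3, …, 17 (15 of them) are such a set: any two sum to at least 3+4 = 7 and at most 16+17 = 33 < 35.
By pigeonhole, any 16th integer completes one of the 7 pairs, so 16 choices force a sum of 35.

16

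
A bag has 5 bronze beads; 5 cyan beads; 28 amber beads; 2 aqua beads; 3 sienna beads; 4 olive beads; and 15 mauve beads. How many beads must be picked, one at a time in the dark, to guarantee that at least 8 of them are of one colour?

34

Put each drawn bead into a box by colour. The largest draw with every box below 8 takes min(count, 7) from each colour; colours with fewer than 7 contribute all they have.
Σ min(cᵢ, 7) = 5 + 5 + 7 + 2 + 3 + 4 + 7 = 33.
Draw number 33 + 1 = 34 must push one box to 8.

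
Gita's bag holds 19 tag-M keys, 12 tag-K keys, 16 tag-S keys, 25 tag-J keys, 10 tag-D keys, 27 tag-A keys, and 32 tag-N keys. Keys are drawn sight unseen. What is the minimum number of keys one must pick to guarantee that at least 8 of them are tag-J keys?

In the worst case for collecting tag-J keys, every non-tag-J key comes out first.
There are 19 + 12 + 16 + 10 + 27 + 32 = 116 non-tag-J keys altogether.
After those, each further key must be tag-J, so 116 + 8 = 124 draws guarantee 8 tag-J keys.

124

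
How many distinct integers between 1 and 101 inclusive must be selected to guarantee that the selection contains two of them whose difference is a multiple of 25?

Integers whose pairwise differences are multiples of 25 are exactly those sharing a remainder mod 25. By pigeonhole, the 25 residue classes mod 25 are the pigeonholes.
With 25 integers one could put 1 in each residue class and have no class reach 2.
The 26th integer pushes some class to 2, so 25·1 + 1 = 26.

26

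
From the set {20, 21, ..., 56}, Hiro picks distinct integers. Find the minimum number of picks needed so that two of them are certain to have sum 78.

21

Group the elements by complementary pair {x, 78−x}: {22,56}, {23,55}, {24,54}, …, giving 17 two-element pairs, the single value 39 (it cannot pair with itself since the integers are distinct), and 2 integers whose partner 78−x falls outside [20,56].
Pigeonhole: treating each of those 20 groups as a pigeonhole, one can pick one integer per group — 20 integers — with no two summing to 78.
The 21st integer lands in an occupied pair, forcing a sum of 78.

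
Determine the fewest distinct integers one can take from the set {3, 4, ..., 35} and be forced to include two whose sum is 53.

25

Group the elements by complementary pair {x, 53−x}: {18,35}, {19,34}, {20,33}, …, giving 9 two-element pairs and 15 integers whose partner 53−x falls outside [3,35].
By the pigeonhole principle, treating each of those 24 groups as a pigeonhole, one can pick one integer per group — 24 integers — with no two summing to 53.
The 25th integer lands in an occupied pair, forcing a sum of 53.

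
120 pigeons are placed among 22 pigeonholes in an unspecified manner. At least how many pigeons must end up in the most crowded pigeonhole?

By pigeonhole, the 22 pigeonholes are the holes and the 120 pigeons are the pigeons.
If every pigeonhole held at most 5 pigeons, the total would be at most 22 × 5 = 110, which is less than 120.
So some pigeonhole holds at least ⌈120/22⌉ = 6 pigeons.

6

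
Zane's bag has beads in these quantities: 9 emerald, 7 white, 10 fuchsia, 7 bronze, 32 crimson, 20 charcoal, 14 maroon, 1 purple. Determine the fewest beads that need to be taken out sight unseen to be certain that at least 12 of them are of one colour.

68

By pigeonhole, the 8 colours are the holes; the beads drawn are the pigeons.
To avoid 12 of any one colour, the worst case takes at most 11 of each colour, or every bead of a colour that has fewer than 11.
That gives 9 + 7 + 10 + 7 + 11 + 11 + 11 + 1 = 67 beads with no colour reaching 12.
The next bead forces some colour to 12, so 67 + 1 = 68.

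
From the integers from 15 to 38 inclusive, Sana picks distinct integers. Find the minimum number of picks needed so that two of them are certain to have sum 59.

Two chosen integers sum to 59 exactly when both halves of some pair {x, 59−x} with 21 ≤ x ≤ 59−x ≤ 38 are chosen — 9 such pairs.
The remaining 6 elements (those with no distinct partner in range) can never complete a 59-sum, so the worst case takes all of them and one from each pair: 6 + 9 = 15.
The 16th integer has to be the second member of some pair, so 15 + 1 = 16.

16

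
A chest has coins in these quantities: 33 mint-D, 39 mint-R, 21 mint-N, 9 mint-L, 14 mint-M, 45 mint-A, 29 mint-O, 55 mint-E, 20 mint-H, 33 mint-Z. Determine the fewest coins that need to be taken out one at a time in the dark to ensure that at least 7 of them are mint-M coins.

291

In the worst case for collecting mint-M coins, every non-mint-M coin comes out first.
There are 33 + 39 + 21 + 9 + 45 + 29 + 55 + 20 + 33 = 284 non-mint-M coins altogether.
After those, each further coin must be mint-M, so 284 + 7 = 291 draws guarantee 7 mint-M coins.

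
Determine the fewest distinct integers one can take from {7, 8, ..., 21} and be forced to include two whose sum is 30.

10

Two chosen integers sum to 30 exactly when both halves of some pair {x, 30−x} with 9 ≤ x ≤ 30−x ≤ 21 are chosen — 6 such pairs.
The remaining 3 elements (those with no distinct partner in range) can never complete a 30-sum, so the worst case takes all of them and one from each pair: 3 + 6 = 9.
Pigeonhole: the 10th integer has to be the second member of some pair, so 9 + 1 = 10.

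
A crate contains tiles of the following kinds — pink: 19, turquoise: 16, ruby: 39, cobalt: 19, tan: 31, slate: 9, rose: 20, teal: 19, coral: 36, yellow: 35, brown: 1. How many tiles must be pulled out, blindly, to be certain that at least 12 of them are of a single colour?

Pigeonhole: the 11 colours are the holes; the tiles drawn are the pigeons.
To avoid 12 of any one colour, the worst case takes at most 11 of each colour, or every tile of a colour that has fewer than 11.
That gives 11 + 11 + 11 + 11 + 11 + 9 + 11 + 11 + 11 + 11 + 1 = 109 tiles with no colour reaching 12.
The next tile forces some colour to 12, so 109 + 1 = 110.

110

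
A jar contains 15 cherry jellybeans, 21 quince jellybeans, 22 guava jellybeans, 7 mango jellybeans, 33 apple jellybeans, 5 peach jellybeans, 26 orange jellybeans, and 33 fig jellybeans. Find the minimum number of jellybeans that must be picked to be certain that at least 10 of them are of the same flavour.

The 8 flavours are the holes; the jellybeans drawn are the pigeons.
To avoid 10 of any one flavour, the worst case takes at most 9 of each flavour, or every jellybean of a flavour that has fewer than 9.
That gives 9 + 9 + 9 + 7 + 9 + 5 + 9 + 9 = 66 jellybeans with no flavour reaching 10.
The next jellybean forces some flavour to 10, so 66 + 1 = 67.

67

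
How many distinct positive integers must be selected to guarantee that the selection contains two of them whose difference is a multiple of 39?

Integers whose pairwise differences are multiples of 39 are exactly those sharing a remainder mod 39. Pigeonhole: the 39 residue classes mod 39 are the pigeonholes.
With 39 integers one could put 1 in each residue class and have no class reach 2.
The 40th integer pushes some class to 2, so 39·1 + 1 = 40.

40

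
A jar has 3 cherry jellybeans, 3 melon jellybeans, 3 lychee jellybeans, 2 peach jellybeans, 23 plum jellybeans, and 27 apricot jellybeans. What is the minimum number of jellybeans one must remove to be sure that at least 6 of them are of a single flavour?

22

An adversary could hand out at most 5 jellybeans per flavour (4 flavours run out sooner): 3 + 3 + 3 + 2 + 5 + 5 = 21 jellybeans and still no flavour has 6.
By pigeonhole, one more jellybean lands in a flavour already at 5, so 22 draws are enough and 21 are not.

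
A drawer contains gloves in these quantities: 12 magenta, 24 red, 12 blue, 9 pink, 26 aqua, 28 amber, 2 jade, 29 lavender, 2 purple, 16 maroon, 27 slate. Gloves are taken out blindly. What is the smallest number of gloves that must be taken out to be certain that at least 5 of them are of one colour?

Pigeonhole: the 11 colours are the holes; the gloves drawn are the pigeons.
To avoid 5 of any one colour, the worst case takes at most 4 of each colour, or every glove of a colour that has fewer than 4.
That gives 4 + 4 + 4 + 4 + 4 + 4 + 2 + 4 + 2 + 4 + 4 = 40 gloves with no colour reaching 5.
The next glove forces some colour to 5, so 40 + 1 = 41.

41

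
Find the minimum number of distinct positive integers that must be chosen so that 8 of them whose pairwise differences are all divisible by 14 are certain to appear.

Integers whose pairwise differences are multiples of 14 are exactly those sharing a remainder mod 14. The 14 residue classes mod 14 are the pigeonholes.
With 98 integers one could put 7 in each residue class and have no class reach 8.
The 99th integer pushes some class to 8, so 14·7 + 1 = 99.

99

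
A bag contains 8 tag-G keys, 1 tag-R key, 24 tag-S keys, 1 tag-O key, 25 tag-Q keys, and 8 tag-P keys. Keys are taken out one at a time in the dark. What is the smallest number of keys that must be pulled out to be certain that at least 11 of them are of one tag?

39

By the pigeonhole principle, put each drawn key into a box by tag. The largest draw with every box below 11 takes min(count, 10) from each tag; tags with fewer than 10 contribute all they have.
Σ min(cᵢ, 10) = 8 + 1 + 10 + 1 + 10 + 8 = 38.
Draw number 38 + 1 = 39 must push one box to 11.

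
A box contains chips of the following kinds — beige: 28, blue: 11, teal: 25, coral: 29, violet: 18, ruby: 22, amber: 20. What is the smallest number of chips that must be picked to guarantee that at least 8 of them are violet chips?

In the worst case for collecting violet chips, every non-violet chip comes out first.
There are 28 + 11 + 25 + 29 + 22 + 20 = 135 non-violet chips altogether.
After those, each further chip must be violet, so 135 + 8 = 143 draws guarantee 8 violet chips.

143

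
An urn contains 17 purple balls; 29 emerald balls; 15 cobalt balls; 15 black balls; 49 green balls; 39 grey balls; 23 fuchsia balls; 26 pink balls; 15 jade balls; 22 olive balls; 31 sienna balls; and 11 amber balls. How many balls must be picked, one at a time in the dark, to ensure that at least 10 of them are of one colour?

109

An adversary could hand out at most 9 balls per colour: 9 + 9 + 9 + 9 + 9 + 9 + 9 + 9 + 9 + 9 + 9 + 9 = 108 balls and still no colour has 10.
One more ball lands in a colour already at 9, so 109 draws are enough and 108 are not.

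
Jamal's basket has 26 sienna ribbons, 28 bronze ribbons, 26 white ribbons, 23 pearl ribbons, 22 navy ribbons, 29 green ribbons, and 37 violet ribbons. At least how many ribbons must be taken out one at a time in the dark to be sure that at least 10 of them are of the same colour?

An adversary could hand out at most 9 ribbons per colour: 9 + 9 + 9 + 9 + 9 + 9 + 9 = 63 ribbons and still no colour has 10.
By pigeonhole, one more ribbon lands in a colour already at 9, so 64 draws are enough and 63 are not.

64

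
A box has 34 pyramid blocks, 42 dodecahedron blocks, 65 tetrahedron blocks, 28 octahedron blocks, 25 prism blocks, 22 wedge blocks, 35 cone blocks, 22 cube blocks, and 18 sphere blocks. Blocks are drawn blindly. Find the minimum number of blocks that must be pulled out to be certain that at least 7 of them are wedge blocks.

276

In the worst case for collecting wedge blocks, every non-wedge block comes out first.
There are 34 + 42 + 65 + 28 + 25 + 35 + 22 + 18 = 269 non-wedge blocks altogether.
After those, each further block must be wedge, so 269 + 7 = 276 draws guarantee 7 wedge blocks.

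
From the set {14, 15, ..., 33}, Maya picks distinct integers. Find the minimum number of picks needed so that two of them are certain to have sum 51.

Group the elements by complementary pair {x, 51−x}: {18,33}, {19,32}, {20,31}, …, giving 8 two-element pairs and 4 integers whose partner 51−x falls outside [14,33].
Pigeonhole: treating each of those 12 groups as a pigeonhole, one can pick one integer per group — 12 integers — with no two summing to 51.
The 13th integer lands in an occupied pair, forcing a sum of 51.

13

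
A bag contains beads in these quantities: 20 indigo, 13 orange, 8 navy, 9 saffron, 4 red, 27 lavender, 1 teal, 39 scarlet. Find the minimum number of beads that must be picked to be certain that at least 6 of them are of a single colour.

An adversary could hand out at most 5 beads per colour (red, teal run out sooner): 5 + 5 + 5 + 5 + 4 + 5 + 1 + 5 = 35 beads and still no colour has 6.
One more bead lands in a colour already at 5, so 36 draws are enough and 35 are not.

36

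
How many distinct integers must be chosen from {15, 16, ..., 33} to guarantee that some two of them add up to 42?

A set avoiding the sum 42 can contain at most one of each pair {x, 42−x}, plus the 7 elements whose complement lies outside the range or equal to its own complement.
The integers 21, …, 33 (13 of them) are such a set: any two sum to at least 21+22 = 43 > 42.
Pigeonhole: any 14th integer completes one of the 6 pairs, so 14 choices force a sum of 42.

14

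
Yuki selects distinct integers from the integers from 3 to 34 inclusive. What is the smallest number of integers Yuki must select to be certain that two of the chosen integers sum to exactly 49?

23

Two chosen integers sum to 49 exactly when both halves of some pair {x, 49−x} with 15 ≤ x ≤ 49−x ≤ 34 are chosen — 10 such pairs.
The remaining 12 elements (those with no distinct partner in range) can never complete a 49-sum, so the worst case takes all of them and one from each pair: 12 + 10 = 22.
By pigeonhole, the 23rd integer has to be the second member of some pair, so 22 + 1 = 23.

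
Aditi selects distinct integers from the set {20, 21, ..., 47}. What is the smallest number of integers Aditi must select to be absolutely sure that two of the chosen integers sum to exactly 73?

18

A set avoiding the sum 73 can contain at most one of each pair {x, 73−x}, plus the 6 elements whose complement lies outside the range.
The integers 20, …, 36 (17 of them) are such a set: any two sum to at least 20+21 = 41 and at most 35+36 = 71 < 73.
Any 18th integer completes one of the 11 pairs, so 18 choices force a sum of 73.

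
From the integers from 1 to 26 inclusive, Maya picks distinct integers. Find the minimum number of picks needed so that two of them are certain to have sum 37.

19

A set avoiding the sum 37 can contain at most one of each pair {x, 37−x}, plus the 10 elements whose complement lies outside the range.
The integers 1, …, 18 (18 of them) are such a set: any two sum to at least 1+2 = 3 and at most 17+18 = 35 < 37.
Pigeonhole: any 19th integer completes one of the 8 pairs, so 19 choices force a sum of 37.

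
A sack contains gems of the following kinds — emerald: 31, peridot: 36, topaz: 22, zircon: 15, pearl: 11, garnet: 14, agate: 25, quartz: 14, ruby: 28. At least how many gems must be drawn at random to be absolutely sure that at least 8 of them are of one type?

An adversary could hand out at most 7 gems per type: 7 + 7 + 7 + 7 + 7 + 7 + 7 + 7 + 7 = 63 gems and still no type has 8.
One more gem lands in a type already at 7, so 64 draws are enough and 63 are not.

64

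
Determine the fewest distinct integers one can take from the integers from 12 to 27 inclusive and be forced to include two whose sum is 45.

Group the elements by complementary pair {x, 45−x}: {18,27}, {19,26}, {20,25}, …, giving 5 two-element pairs and 6 integers whose partner 45−x falls outside [12,27].
Treating each of those 11 groups as a pigeonhole, one can pick one integer per group — 11 integers — with no two summing to 45.
The 12th integer lands in an occupied pair, forcing a sum of 45.

12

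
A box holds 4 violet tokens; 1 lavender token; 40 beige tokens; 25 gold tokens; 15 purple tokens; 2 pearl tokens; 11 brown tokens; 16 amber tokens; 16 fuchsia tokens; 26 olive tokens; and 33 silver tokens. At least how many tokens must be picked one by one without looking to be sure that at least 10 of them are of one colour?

By the pigeonhole principle, put each drawn token into a box by colour. The largest draw with every box below 10 takes min(count, 9) from each colour; colours with fewer than 9 contribute all they have.
Σ min(cᵢ, 9) = 4 + 1 + 9 + 9 + 9 + 2 + 9 + 9 + 9 + 9 + 9 = 79.
Draw number 79 + 1 = 80 must push one box to 10.

80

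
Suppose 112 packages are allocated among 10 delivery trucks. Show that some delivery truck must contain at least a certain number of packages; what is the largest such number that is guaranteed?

The 10 delivery trucks are the holes and the 112 packages are the pigeons.
If every delivery truck held at most 11 packages, the total would be at most 10 × 11 = 110, which is less than 112.
So some delivery truck holds at least ⌈112/10⌉ = 12 packages.

12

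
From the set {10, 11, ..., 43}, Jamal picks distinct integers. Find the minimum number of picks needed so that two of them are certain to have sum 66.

Group the elements by complementary pair {x, 66−x}: {23,43}, {24,42}, {25,41}, …, giving 10 two-element pairs; the single value 33 (it cannot pair with itself since the integers are distinct); and 13 integers whose partner 66−x falls outside [10,43].
Treating each of those 24 groups as a pigeonhole, one can pick one integer per group — 24 integers — with no two summing to 66.
The 25th integer lands in an occupied pair, forcing a sum of 66.

25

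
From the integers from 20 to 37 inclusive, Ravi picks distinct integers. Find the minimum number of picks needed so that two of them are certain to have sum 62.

13

A set avoiding the sum 62 can contain at most one of each pair {x, 62−x}, plus the 6 elements whose complement lies outside the range or equal to its own complement.
The integers 20, …, 31 (12 of them) are such a set: any two sum to at least 20+21 = 41 and at most 30+31 = 61 < 62.
Pigeonhole: any 13th integer completes one of the 6 pairs, so 13 choices force a sum of 62.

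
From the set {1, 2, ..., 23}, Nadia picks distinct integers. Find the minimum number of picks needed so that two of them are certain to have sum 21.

14

Group the elements by complementary pair {x, 21−x}: {1,20}, {2,19}, {3,18}, …, giving 10 two-element pairs and 3 integers whose partner 21−x falls outside [1,23].
Treating each of those 13 groups as a pigeonhole, one can pick one integer per group — 13 integers — with no two summing to 21.
The 14th integer lands in an occupied pair, forcing a sum of 21.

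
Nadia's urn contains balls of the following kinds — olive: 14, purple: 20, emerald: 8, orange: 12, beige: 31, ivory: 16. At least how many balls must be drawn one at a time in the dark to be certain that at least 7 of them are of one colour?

37

Put each drawn ball into a box by colour. The largest draw with every box below 7 takes min(count, 6) from each colour.
Σ min(cᵢ, 6) = 6 + 6 + 6 + 6 + 6 + 6 = 36.
Draw number 36 + 1 = 37 must push one box to 7.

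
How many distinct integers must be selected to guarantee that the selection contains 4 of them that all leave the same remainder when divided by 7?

The 7 residue classes mod 7 are the pigeonholes.
With 21 integers one could put 3 in each residue class and have no class reach 4.
The 22nd integer pushes some class to 4, so 7·3 + 1 = 22.

22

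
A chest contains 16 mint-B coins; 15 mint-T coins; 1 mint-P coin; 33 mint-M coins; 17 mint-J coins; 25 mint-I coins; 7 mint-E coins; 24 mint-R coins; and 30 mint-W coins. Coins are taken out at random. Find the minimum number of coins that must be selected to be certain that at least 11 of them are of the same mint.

Put each drawn coin into a box by mint. The largest draw with every box below 11 takes min(count, 10) from each mint; mints with fewer than 10 contribute all they have.
Σ min(cᵢ, 10) = 10 + 10 + 1 + 10 + 10 + 10 + 7 + 10 + 10 = 78.
Draw number 78 + 1 = 79 must push one box to 11.

79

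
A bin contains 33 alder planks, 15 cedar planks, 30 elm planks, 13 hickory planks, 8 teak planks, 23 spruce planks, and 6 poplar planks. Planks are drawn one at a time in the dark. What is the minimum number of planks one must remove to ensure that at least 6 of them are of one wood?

36

By pigeonhole, put each drawn plank into a box by wood. The largest draw with every box below 6 takes min(count, 5) from each wood.
Σ min(cᵢ, 5) = 5 + 5 + 5 + 5 + 5 + 5 + 5 = 35.
Draw number 35 + 1 = 36 must push one box to 6.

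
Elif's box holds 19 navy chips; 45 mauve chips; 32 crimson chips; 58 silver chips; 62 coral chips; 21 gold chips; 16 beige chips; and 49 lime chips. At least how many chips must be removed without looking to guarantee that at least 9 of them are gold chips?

290

In the worst case for collecting gold chips, every non-gold chip comes out first.
There are 19 + 45 + 32 + 58 + 62 + 16 + 49 = 281 non-gold chips altogether.
After those, each further chip must be gold, so 281 + 9 = 290 draws guarantee 9 gold chips.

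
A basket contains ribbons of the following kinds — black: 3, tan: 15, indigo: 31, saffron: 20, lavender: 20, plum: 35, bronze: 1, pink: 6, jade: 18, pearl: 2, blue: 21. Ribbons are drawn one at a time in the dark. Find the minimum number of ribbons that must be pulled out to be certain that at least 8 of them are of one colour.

Put each drawn ribbon into a box by colour. The largest draw with every box below 8 takes min(count, 7) from each colour; colours with fewer than 7 contribute all they have.
Σ min(cᵢ, 7) = 3 + 7 + 7 + 7 + 7 + 7 + 1 + 6 + 7 + 2 + 7 = 61.
Draw number 61 + 1 = 62 must push one box to 8.

62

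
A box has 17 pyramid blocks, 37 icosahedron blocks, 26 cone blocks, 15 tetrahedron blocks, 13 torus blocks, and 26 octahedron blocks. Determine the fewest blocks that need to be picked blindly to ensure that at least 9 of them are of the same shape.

An adversary could hand out at most 8 blocks per shape: 8 + 8 + 8 + 8 + 8 + 8 = 48 blocks and still no shape has 9.
One more block lands in a shape already at 8, so 49 draws are enough and 48 are not.

49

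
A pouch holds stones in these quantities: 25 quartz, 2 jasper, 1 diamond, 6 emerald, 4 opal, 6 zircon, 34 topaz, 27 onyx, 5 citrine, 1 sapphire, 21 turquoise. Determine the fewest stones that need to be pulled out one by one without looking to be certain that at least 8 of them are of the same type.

An adversary could hand out at most 7 stones per type (7 types run out sooner): 7 + 2 + 1 + 6 + 4 + 6 + 7 + 7 + 5 + 1 + 7 = 53 stones and still no type has 8.
One more stone lands in a type already at 7, so 54 draws are enough and 53 are not.

54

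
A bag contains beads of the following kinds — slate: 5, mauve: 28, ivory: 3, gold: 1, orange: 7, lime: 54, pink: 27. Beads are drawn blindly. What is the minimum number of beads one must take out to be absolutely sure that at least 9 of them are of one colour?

41

An adversary could hand out at most 8 beads per colour (4 colours run out sooner): 5 + 8 + 3 + 1 + 7 + 8 + 8 = 40 beads and still no colour has 9.
Pigeonhole: one more bead lands in a colour already at 8, so 41 draws are enough and 40 are not.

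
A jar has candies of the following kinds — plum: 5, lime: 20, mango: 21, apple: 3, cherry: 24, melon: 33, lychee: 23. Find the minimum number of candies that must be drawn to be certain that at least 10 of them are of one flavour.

54

An adversary could hand out at most 9 candies per flavour (plum, apple run out sooner): 5 + 9 + 9 + 3 + 9 + 9 + 9 = 53 candies and still no flavour has 10.
One more candy lands in a flavour already at 9, so 54 draws are enough and 53 are not.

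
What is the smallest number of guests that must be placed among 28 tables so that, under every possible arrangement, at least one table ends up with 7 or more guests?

169

With 168 guests one could put exactly 6 in each of the 28 tables, and no table would reach 7.
One more guest must land in a table that already has 6, giving it 7.
So 28 × 6 + 1 = 169 guests are required.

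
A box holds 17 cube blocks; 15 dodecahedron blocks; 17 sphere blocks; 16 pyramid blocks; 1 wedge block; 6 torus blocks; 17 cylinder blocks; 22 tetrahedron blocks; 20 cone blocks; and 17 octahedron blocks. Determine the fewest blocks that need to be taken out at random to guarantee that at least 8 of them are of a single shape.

64

The 10 shapes are the holes; the blocks drawn are the pigeons.
To avoid 8 of any one shape, the worst case takes at most 7 of each shape, or every block of a shape that has fewer than 7.
That gives 7 + 7 + 7 + 7 + 1 + 6 + 7 + 7 + 7 + 7 = 63 blocks with no shape reaching 8.
The next block forces some shape to 8, so 63 + 1 = 64.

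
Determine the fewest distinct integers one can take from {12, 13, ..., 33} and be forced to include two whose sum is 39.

Two chosen integers sum to 39 exactly when both halves of some pair {x, 39−x} with 12 ≤ x ≤ 39−x ≤ 27 are chosen — 8 such pairs.
The remaining 6 elements (those with no distinct partner in range) can never complete a 39-sum, so the worst case takes all of them and one from each pair: 6 + 8 = 14.
By the pigeonhole principle, the 15th integer has to be the second member of some pair, so 14 + 1 = 15.

15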